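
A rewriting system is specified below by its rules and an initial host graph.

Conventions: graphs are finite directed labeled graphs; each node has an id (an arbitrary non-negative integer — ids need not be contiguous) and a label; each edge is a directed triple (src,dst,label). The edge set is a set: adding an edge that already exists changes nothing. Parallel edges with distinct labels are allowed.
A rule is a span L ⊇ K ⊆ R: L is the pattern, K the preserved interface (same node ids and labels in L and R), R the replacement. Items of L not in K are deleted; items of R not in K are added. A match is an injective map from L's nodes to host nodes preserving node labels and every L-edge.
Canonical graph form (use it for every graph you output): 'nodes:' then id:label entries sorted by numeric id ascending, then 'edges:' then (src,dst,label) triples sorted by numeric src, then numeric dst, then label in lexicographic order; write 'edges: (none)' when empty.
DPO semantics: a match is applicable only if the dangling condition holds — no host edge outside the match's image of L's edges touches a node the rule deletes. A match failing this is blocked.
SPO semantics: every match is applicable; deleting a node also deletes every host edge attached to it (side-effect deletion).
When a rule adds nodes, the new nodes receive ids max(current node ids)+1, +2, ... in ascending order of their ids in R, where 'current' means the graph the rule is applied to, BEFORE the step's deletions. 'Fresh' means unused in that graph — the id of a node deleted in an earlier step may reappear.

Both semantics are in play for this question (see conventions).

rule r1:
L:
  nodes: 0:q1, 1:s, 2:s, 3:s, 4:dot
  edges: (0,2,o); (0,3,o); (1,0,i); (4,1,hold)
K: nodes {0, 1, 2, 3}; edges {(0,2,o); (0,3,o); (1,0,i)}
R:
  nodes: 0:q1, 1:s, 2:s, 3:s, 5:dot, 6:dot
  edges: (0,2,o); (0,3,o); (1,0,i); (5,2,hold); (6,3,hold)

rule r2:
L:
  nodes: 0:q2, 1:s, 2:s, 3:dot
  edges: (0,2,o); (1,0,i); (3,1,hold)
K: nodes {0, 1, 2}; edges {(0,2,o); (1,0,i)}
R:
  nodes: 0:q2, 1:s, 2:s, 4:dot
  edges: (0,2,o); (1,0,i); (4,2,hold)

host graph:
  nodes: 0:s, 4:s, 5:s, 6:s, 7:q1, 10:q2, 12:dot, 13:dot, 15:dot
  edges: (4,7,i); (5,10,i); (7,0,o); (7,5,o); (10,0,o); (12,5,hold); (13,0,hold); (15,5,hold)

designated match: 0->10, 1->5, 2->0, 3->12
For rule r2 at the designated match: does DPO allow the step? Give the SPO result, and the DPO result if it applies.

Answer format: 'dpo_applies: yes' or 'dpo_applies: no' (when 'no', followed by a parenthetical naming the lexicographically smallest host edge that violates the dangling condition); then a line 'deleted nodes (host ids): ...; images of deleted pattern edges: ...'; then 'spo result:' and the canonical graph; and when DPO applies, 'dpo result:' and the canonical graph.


dpo_applies: yes
deleted nodes (host ids): 12; images of deleted pattern edges: (12,5,hold)
spo result:
nodes: 0:s, 4:s, 5:s, 6:s, 7:q1, 10:q2, 13:dot, 15:dot, 16:dot
edges: (4,7,i); (5,10,i); (7,0,o); (7,5,o); (10,0,o); (13,0,hold); (15,5,hold); (16,0,hold)
dpo result:
nodes: 0:s, 4:s, 5:s, 6:s, 7:q1, 10:q2, 13:dot, 15:dot, 16:dot
edges: (4,7,i); (5,10,i); (7,0,o); (7,5,o); (10,0,o); (13,0,hold); (15,5,hold); (16,0,hold)


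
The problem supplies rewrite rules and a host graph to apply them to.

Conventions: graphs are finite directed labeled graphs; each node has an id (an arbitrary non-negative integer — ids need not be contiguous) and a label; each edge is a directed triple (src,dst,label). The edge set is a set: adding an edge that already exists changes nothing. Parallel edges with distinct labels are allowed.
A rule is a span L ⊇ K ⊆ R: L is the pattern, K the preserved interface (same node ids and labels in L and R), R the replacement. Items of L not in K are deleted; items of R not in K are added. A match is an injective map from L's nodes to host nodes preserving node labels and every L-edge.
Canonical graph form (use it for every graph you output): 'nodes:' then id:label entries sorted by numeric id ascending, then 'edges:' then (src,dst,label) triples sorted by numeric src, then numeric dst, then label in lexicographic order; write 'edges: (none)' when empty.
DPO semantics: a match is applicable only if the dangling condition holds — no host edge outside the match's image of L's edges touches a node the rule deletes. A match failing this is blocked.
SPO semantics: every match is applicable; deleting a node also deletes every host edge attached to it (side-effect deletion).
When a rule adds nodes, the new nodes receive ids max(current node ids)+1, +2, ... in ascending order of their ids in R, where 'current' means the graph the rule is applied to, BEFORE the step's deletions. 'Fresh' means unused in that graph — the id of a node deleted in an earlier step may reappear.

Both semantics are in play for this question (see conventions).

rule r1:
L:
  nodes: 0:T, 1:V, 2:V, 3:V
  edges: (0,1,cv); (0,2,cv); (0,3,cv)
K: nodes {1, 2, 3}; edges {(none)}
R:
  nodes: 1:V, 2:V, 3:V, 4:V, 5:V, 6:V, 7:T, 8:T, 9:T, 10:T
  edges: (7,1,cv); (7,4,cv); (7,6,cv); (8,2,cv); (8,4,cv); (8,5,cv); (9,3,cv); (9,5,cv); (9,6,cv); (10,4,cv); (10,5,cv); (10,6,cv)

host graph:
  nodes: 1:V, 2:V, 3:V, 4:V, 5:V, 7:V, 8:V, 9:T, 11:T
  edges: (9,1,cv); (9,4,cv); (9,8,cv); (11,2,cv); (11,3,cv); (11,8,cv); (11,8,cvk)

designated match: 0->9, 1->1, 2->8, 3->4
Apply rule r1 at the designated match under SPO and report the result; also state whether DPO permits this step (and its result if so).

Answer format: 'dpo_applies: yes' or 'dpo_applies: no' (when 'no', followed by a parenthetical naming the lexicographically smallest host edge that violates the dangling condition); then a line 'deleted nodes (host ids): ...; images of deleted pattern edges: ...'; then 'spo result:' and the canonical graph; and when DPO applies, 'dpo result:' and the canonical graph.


dpo_applies: yes
deleted nodes (host ids): 9; images of deleted pattern edges: (9,1,cv); (9,4,cv); (9,8,cv)
spo result:
nodes: 1:V, 2:V, 3:V, 4:V, 5:V, 7:V, 8:V, 11:T, 12:V, 13:V, 14:V, 15:T, 16:T, 17:T, 18:T
edges: (11,2,cv); (11,3,cv); (11,8,cv); (11,8,cvk); (15,1,cv); (15,12,cv); (15,14,cv); (16,8,cv); (16,12,cv); (16,13,cv); (17,4,cv); (17,13,cv); (17,14,cv); (18,12,cv); (18,13,cv); (18,14,cv)
dpo result:
nodes: 1:V, 2:V, 3:V, 4:V, 5:V, 7:V, 8:V, 11:T, 12:V, 13:V, 14:V, 15:T, 16:T, 17:T, 18:T
edges: (11,2,cv); (11,3,cv); (11,8,cv); (11,8,cvk); (15,1,cv); (15,12,cv); (15,14,cv); (16,8,cv); (16,12,cv); (16,13,cv); (17,4,cv); (17,13,cv); (17,14,cv); (18,12,cv); (18,13,cv); (18,14,cv)


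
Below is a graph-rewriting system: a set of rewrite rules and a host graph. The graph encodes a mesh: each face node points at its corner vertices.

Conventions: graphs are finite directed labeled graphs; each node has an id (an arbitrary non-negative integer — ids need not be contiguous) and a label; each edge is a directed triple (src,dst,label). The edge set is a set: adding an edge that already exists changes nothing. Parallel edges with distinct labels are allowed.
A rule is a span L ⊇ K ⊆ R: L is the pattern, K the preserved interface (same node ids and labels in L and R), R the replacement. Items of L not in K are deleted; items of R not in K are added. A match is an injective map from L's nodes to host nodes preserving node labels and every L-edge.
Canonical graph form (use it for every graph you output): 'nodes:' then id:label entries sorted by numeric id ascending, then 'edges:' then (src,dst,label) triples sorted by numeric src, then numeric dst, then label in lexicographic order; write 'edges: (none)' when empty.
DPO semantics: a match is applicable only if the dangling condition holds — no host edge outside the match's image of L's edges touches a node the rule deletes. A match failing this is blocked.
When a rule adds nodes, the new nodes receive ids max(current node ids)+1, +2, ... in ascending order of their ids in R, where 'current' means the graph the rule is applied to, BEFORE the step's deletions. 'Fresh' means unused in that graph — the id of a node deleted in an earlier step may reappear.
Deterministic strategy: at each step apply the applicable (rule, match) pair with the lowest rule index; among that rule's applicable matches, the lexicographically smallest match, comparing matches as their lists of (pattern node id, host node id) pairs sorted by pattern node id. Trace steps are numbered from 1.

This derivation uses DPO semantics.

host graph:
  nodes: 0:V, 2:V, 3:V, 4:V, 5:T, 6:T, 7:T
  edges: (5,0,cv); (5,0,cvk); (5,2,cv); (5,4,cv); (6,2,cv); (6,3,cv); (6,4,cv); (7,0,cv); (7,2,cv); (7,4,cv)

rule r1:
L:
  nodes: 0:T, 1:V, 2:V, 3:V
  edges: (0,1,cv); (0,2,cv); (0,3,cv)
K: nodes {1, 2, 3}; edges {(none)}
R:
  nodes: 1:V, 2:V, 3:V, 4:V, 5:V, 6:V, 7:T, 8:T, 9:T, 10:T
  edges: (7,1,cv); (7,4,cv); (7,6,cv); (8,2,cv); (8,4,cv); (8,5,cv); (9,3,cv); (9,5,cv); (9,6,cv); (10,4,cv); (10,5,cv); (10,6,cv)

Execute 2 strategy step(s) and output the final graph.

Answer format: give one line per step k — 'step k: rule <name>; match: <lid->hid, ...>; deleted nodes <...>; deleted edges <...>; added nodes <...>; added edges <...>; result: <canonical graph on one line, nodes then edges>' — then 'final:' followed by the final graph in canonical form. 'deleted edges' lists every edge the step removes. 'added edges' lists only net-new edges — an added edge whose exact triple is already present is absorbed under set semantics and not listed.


step 1: rule r1; match: 0->6, 1->2, 2->3, 3->4; deleted nodes 6; deleted edges (6,2,cv); (6,3,cv); (6,4,cv); added nodes 8, 9, 10, 11, 12, 13, 14; added edges (11,2,cv); (11,8,cv); (11,10,cv); (12,3,cv); (12,8,cv); (12,9,cv); (13,4,cv); (13,9,cv); (13,10,cv); (14,8,cv); (14,9,cv); (14,10,cv); result: nodes: 0:V, 2:V, 3:V, 4:V, 5:T, 7:T, 8:V, 9:V, 10:V, 11:T, 12:T, 13:T, 14:T edges: (5,0,cv); (5,0,cvk); (5,2,cv); (5,4,cv); (7,0,cv); (7,2,cv); (7,4,cv); (11,2,cv); (11,8,cv); (11,10,cv); (12,3,cv); (12,8,cv); (12,9,cv); (13,4,cv); (13,9,cv); (13,10,cv); (14,8,cv); (14,9,cv); (14,10,cv)
step 2: rule r1; match: 0->7, 1->0, 2->2, 3->4; deleted nodes 7; deleted edges (7,0,cv); (7,2,cv); (7,4,cv); added nodes 15, 16, 17, 18, 19, 20, 21; added edges (18,0,cv); (18,15,cv); (18,17,cv); (19,2,cv); (19,15,cv); (19,16,cv); (20,4,cv); (20,16,cv); (20,17,cv); (21,15,cv); (21,16,cv); (21,17,cv); result: nodes: 0:V, 2:V, 3:V, 4:V, 5:T, 8:V, 9:V, 10:V, 11:T, 12:T, 13:T, 14:T, 15:V, 16:V, 17:V, 18:T, 19:T, 20:T, 21:T edges: (5,0,cv); (5,0,cvk); (5,2,cv); (5,4,cv); (11,2,cv); (11,8,cv); (11,10,cv); (12,3,cv); (12,8,cv); (12,9,cv); (13,4,cv); (13,9,cv); (13,10,cv); (14,8,cv); (14,9,cv); (14,10,cv); (18,0,cv); (18,15,cv); (18,17,cv); (19,2,cv); (19,15,cv); (19,16,cv); (20,4,cv); (20,16,cv); (20,17,cv); (21,15,cv); (21,16,cv); (21,17,cv)
final:
nodes: 0:V, 2:V, 3:V, 4:V, 5:T, 8:V, 9:V, 10:V, 11:T, 12:T, 13:T, 14:T, 15:V, 16:V, 17:V, 18:T, 19:T, 20:T, 21:T
edges: (5,0,cv); (5,0,cvk); (5,2,cv); (5,4,cv); (11,2,cv); (11,8,cv); (11,10,cv); (12,3,cv); (12,8,cv); (12,9,cv); (13,4,cv); (13,9,cv); (13,10,cv); (14,8,cv); (14,9,cv); (14,10,cv); (18,0,cv); (18,15,cv); (18,17,cv); (19,2,cv); (19,15,cv); (19,16,cv); (20,4,cv); (20,16,cv); (20,17,cv); (21,15,cv); (21,16,cv); (21,17,cv)


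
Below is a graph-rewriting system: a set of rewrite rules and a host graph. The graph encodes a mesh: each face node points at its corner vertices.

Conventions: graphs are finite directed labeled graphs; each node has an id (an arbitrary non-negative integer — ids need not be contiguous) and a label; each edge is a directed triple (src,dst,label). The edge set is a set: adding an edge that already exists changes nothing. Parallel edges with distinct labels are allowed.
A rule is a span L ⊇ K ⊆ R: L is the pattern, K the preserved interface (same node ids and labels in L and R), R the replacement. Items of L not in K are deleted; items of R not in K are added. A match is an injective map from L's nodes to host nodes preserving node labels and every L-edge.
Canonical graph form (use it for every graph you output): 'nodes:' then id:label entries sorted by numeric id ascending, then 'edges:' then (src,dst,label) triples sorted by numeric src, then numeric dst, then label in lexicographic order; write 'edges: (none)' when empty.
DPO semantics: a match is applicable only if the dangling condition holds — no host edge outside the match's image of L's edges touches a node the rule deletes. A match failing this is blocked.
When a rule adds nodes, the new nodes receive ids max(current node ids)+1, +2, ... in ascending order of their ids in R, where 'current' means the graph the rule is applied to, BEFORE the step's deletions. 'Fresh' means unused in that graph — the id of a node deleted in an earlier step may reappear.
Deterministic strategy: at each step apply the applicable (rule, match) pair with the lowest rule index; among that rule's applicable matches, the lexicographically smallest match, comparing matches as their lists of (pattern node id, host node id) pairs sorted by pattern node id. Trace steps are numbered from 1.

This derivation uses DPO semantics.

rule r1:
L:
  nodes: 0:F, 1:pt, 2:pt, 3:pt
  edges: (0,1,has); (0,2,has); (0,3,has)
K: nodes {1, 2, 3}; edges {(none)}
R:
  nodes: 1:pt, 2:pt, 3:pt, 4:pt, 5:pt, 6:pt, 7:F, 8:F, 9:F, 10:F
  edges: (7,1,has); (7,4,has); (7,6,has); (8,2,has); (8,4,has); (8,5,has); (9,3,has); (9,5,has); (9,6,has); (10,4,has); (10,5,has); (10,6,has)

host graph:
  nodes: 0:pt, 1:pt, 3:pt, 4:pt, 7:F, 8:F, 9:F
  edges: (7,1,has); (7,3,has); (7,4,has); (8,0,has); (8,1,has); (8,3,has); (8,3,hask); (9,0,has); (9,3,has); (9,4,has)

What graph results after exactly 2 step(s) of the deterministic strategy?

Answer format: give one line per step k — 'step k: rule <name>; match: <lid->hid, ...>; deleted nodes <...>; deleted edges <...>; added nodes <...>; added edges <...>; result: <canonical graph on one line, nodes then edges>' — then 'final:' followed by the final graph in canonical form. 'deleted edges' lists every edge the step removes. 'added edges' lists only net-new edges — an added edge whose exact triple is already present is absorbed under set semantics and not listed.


step 1: rule r1; match: 0->7, 1->1, 2->3, 3->4; deleted nodes 7; deleted edges (7,1,has); (7,3,has); (7,4,has); added nodes 10, 11, 12, 13, 14, 15, 16; added edges (13,1,has); (13,10,has); (13,12,has); (14,3,has); (14,10,has); (14,11,has); (15,4,has); (15,11,has); (15,12,has); (16,10,has); (16,11,has); (16,12,has); result: nodes: 0:pt, 1:pt, 3:pt, 4:pt, 8:F, 9:F, 10:pt, 11:pt, 12:pt, 13:F, 14:F, 15:F, 16:F edges: (8,0,has); (8,1,has); (8,3,has); (8,3,hask); (9,0,has); (9,3,has); (9,4,has); (13,1,has); (13,10,has); (13,12,has); (14,3,has); (14,10,has); (14,11,has); (15,4,has); (15,11,has); (15,12,has); (16,10,has); (16,11,has); (16,12,has)
step 2: rule r1; match: 0->9, 1->0, 2->3, 3->4; deleted nodes 9; deleted edges (9,0,has); (9,3,has); (9,4,has); added nodes 17, 18, 19, 20, 21, 22, 23; added edges (20,0,has); (20,17,has); (20,19,has); (21,3,has); (21,17,has); (21,18,has); (22,4,has); (22,18,has); (22,19,has); (23,17,has); (23,18,has); (23,19,has); result: nodes: 0:pt, 1:pt, 3:pt, 4:pt, 8:F, 10:pt, 11:pt, 12:pt, 13:F, 14:F, 15:F, 16:F, 17:pt, 18:pt, 19:pt, 20:F, 21:F, 22:F, 23:F edges: (8,0,has); (8,1,has); (8,3,has); (8,3,hask); (13,1,has); (13,10,has); (13,12,has); (14,3,has); (14,10,has); (14,11,has); (15,4,has); (15,11,has); (15,12,has); (16,10,has); (16,11,has); (16,12,has); (20,0,has); (20,17,has); (20,19,has); (21,3,has); (21,17,has); (21,18,has); (22,4,has); (22,18,has); (22,19,has); (23,17,has); (23,18,has); (23,19,has)
final:
nodes: 0:pt, 1:pt, 3:pt, 4:pt, 8:F, 10:pt, 11:pt, 12:pt, 13:F, 14:F, 15:F, 16:F, 17:pt, 18:pt, 19:pt, 20:F, 21:F, 22:F, 23:F
edges: (8,0,has); (8,1,has); (8,3,has); (8,3,hask); (13,1,has); (13,10,has); (13,12,has); (14,3,has); (14,10,has); (14,11,has); (15,4,has); (15,11,has); (15,12,has); (16,10,has); (16,11,has); (16,12,has); (20,0,has); (20,17,has); (20,19,has); (21,3,has); (21,17,has); (21,18,has); (22,4,has); (22,18,has); (22,19,has); (23,17,has); (23,18,has); (23,19,has)


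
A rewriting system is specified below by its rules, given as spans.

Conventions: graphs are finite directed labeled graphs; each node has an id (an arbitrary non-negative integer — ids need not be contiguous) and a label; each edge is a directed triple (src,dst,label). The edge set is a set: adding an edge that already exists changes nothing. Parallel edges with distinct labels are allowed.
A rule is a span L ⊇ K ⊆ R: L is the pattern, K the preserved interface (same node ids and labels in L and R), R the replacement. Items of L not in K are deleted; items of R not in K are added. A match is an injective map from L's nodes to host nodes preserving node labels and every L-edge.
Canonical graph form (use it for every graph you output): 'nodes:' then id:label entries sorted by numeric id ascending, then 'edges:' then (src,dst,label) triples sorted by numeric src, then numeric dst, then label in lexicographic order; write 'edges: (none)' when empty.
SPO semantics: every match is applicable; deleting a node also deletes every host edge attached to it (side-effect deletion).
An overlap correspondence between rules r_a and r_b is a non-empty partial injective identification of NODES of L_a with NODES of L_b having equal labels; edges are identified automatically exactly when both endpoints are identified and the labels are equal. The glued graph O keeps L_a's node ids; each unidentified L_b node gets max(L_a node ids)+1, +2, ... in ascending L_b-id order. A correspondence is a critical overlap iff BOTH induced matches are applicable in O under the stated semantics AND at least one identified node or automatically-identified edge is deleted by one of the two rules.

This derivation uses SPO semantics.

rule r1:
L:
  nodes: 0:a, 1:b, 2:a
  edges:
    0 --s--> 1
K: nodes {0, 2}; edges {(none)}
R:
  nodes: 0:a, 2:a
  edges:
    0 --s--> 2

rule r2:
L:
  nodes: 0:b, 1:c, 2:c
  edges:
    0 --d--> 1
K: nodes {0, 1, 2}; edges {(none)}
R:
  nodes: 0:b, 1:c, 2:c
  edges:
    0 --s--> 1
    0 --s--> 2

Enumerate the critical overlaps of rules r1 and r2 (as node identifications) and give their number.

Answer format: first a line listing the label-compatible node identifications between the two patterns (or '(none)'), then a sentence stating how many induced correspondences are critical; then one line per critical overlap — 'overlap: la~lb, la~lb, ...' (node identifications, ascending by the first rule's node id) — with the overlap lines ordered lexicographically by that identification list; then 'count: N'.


label-compatible node identifications between L(r1) and L(r2): 1~0
1 of the induced correspondences is a critical overlap of r1 and r2.
overlap: 1~0
count: 1


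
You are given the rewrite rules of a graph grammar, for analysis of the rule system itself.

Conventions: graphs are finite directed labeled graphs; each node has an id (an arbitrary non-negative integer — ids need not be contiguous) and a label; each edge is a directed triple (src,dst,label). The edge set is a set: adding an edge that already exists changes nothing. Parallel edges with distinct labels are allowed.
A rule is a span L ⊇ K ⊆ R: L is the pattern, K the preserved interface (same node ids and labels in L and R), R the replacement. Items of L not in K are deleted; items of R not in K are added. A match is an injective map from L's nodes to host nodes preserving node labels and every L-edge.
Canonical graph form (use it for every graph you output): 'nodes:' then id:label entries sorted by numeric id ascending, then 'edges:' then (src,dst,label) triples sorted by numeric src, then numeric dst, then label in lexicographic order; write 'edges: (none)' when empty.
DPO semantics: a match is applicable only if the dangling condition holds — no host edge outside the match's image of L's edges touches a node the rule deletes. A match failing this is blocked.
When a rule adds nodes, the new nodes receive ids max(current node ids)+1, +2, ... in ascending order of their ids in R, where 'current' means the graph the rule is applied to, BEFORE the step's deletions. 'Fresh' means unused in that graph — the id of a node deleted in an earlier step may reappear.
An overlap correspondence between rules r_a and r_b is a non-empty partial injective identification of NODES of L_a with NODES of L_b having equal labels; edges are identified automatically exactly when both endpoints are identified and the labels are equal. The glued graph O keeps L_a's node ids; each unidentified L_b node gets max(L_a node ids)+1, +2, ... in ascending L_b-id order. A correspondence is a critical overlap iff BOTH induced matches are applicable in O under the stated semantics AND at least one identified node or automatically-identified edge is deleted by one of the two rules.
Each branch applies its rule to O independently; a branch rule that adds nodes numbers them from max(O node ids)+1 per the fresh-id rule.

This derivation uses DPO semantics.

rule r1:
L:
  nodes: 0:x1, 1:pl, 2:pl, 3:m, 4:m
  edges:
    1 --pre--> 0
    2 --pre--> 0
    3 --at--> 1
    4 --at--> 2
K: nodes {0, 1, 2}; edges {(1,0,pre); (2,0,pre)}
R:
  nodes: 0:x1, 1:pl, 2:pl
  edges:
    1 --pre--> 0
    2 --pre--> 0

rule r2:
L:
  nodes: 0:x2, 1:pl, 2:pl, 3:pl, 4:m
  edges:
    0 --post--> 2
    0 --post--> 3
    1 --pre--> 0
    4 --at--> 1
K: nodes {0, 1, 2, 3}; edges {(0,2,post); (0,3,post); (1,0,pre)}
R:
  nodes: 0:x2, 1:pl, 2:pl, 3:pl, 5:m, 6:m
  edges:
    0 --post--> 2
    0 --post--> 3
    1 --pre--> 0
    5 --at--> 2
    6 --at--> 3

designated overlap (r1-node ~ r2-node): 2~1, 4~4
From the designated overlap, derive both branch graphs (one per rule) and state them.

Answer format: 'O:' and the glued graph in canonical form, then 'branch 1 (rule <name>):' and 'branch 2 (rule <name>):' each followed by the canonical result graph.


O:
nodes: 0:x1, 1:pl, 2:pl, 3:m, 4:m, 5:x2, 6:pl, 7:pl
edges: (1,0,pre); (2,0,pre); (2,5,pre); (3,1,at); (4,2,at); (5,6,post); (5,7,post)
branch 1 (rule r1):
nodes: 0:x1, 1:pl, 2:pl, 5:x2, 6:pl, 7:pl
edges: (1,0,pre); (2,0,pre); (2,5,pre); (5,6,post); (5,7,post)
branch 2 (rule r2):
nodes: 0:x1, 1:pl, 2:pl, 3:m, 5:x2, 6:pl, 7:pl, 8:m, 9:m
edges: (1,0,pre); (2,0,pre); (2,5,pre); (3,1,at); (5,6,post); (5,7,post); (8,6,at); (9,7,at)


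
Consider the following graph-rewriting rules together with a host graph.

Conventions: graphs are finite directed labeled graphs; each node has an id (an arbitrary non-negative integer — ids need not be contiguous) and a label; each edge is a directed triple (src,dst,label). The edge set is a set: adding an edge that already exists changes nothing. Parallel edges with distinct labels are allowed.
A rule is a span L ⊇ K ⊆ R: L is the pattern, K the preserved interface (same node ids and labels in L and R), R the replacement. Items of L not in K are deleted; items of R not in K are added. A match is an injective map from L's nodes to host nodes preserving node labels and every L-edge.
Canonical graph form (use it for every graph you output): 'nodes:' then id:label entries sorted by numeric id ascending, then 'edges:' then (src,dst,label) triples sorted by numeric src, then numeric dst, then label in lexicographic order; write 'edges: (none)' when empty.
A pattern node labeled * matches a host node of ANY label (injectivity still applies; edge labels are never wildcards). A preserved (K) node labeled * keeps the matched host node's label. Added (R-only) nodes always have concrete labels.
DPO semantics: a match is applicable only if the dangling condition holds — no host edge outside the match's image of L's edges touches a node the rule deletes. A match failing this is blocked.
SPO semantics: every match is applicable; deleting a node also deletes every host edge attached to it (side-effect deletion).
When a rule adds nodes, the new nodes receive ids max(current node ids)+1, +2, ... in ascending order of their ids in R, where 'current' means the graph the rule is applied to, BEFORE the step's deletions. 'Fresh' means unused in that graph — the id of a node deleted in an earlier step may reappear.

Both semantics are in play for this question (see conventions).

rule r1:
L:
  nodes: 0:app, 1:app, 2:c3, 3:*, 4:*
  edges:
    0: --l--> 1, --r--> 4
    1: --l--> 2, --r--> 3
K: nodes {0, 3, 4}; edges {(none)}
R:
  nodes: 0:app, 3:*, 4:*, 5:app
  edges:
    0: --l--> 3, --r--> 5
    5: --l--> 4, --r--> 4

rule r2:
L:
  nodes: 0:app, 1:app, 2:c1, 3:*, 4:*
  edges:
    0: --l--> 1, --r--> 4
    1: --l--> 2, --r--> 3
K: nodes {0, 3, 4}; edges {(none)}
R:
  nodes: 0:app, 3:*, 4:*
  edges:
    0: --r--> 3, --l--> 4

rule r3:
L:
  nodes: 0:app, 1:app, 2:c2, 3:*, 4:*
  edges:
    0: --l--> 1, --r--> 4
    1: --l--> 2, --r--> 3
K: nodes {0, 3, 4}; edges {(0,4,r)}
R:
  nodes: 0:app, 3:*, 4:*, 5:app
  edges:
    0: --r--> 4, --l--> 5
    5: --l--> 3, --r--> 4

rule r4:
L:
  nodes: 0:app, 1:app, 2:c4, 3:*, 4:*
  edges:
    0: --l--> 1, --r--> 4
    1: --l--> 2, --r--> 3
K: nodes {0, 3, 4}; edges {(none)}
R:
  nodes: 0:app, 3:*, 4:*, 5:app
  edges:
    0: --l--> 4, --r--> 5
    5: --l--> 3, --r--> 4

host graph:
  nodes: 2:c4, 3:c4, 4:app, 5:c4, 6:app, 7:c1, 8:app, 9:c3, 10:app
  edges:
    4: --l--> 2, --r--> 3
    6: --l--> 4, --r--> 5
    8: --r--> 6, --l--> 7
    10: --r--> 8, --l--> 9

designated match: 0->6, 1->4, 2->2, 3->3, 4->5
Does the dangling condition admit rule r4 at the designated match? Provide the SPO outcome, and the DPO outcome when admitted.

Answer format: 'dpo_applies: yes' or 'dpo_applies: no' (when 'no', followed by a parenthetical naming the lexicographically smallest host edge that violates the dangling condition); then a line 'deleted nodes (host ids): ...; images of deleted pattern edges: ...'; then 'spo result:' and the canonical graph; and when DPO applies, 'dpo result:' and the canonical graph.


dpo_applies: yes
deleted nodes (host ids): 2, 4; images of deleted pattern edges: (4,2,l); (4,3,r); (6,4,l); (6,5,r)
spo result:
nodes: 3:c4, 5:c4, 6:app, 7:c1, 8:app, 9:c3, 10:app, 11:app
edges: (6,5,l); (6,11,r); (8,6,r); (8,7,l); (10,8,r); (10,9,l); (11,3,l); (11,5,r)
dpo result:
nodes: 3:c4, 5:c4, 6:app, 7:c1, 8:app, 9:c3, 10:app, 11:app
edges: (6,5,l); (6,11,r); (8,6,r); (8,7,l); (10,8,r); (10,9,l); (11,3,l); (11,5,r)


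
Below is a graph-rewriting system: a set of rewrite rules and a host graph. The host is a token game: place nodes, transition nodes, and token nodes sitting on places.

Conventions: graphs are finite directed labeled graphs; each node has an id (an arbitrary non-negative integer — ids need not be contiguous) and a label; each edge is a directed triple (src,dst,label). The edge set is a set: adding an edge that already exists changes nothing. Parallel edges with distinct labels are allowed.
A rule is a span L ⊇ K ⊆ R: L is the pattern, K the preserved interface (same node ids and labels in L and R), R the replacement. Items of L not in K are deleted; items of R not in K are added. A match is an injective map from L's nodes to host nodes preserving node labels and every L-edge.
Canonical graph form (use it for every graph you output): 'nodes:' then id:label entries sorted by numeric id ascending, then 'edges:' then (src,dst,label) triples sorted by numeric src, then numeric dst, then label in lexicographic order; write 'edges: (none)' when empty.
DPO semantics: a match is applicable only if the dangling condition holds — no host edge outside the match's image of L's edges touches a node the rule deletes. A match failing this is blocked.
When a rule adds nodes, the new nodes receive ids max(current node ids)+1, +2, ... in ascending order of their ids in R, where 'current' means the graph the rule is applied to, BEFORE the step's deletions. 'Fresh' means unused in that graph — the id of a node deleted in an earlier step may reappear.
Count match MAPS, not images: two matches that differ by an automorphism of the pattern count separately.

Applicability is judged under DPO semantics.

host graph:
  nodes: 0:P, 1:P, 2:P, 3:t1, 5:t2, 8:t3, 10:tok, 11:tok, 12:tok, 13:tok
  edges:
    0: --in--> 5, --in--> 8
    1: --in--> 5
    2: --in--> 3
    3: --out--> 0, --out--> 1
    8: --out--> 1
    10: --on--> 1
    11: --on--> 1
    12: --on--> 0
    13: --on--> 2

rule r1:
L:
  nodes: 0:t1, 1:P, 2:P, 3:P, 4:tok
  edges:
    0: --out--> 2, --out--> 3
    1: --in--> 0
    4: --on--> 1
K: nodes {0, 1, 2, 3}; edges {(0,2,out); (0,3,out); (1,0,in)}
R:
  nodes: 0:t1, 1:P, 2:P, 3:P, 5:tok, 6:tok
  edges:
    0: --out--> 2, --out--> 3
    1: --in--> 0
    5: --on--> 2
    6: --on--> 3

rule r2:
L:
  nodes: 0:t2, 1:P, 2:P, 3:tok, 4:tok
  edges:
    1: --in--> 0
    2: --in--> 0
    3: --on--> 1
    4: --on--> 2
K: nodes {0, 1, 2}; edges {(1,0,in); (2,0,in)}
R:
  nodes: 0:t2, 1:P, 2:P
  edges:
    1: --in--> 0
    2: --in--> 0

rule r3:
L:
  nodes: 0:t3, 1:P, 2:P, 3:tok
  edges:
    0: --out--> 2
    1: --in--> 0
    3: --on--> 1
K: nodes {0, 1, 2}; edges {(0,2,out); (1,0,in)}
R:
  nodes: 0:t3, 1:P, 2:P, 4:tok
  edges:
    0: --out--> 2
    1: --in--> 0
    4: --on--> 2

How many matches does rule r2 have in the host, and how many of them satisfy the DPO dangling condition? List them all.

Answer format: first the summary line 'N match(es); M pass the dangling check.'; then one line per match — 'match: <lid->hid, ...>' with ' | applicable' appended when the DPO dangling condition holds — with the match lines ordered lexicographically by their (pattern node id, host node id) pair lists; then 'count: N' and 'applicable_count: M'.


4 match(es); 4 pass the dangling check.
match: 0->5, 1->0, 2->1, 3->12, 4->10 | applicable
match: 0->5, 1->0, 2->1, 3->12, 4->11 | applicable
match: 0->5, 1->1, 2->0, 3->10, 4->12 | applicable
match: 0->5, 1->1, 2->0, 3->11, 4->12 | applicable
count: 4
applicable_count: 4


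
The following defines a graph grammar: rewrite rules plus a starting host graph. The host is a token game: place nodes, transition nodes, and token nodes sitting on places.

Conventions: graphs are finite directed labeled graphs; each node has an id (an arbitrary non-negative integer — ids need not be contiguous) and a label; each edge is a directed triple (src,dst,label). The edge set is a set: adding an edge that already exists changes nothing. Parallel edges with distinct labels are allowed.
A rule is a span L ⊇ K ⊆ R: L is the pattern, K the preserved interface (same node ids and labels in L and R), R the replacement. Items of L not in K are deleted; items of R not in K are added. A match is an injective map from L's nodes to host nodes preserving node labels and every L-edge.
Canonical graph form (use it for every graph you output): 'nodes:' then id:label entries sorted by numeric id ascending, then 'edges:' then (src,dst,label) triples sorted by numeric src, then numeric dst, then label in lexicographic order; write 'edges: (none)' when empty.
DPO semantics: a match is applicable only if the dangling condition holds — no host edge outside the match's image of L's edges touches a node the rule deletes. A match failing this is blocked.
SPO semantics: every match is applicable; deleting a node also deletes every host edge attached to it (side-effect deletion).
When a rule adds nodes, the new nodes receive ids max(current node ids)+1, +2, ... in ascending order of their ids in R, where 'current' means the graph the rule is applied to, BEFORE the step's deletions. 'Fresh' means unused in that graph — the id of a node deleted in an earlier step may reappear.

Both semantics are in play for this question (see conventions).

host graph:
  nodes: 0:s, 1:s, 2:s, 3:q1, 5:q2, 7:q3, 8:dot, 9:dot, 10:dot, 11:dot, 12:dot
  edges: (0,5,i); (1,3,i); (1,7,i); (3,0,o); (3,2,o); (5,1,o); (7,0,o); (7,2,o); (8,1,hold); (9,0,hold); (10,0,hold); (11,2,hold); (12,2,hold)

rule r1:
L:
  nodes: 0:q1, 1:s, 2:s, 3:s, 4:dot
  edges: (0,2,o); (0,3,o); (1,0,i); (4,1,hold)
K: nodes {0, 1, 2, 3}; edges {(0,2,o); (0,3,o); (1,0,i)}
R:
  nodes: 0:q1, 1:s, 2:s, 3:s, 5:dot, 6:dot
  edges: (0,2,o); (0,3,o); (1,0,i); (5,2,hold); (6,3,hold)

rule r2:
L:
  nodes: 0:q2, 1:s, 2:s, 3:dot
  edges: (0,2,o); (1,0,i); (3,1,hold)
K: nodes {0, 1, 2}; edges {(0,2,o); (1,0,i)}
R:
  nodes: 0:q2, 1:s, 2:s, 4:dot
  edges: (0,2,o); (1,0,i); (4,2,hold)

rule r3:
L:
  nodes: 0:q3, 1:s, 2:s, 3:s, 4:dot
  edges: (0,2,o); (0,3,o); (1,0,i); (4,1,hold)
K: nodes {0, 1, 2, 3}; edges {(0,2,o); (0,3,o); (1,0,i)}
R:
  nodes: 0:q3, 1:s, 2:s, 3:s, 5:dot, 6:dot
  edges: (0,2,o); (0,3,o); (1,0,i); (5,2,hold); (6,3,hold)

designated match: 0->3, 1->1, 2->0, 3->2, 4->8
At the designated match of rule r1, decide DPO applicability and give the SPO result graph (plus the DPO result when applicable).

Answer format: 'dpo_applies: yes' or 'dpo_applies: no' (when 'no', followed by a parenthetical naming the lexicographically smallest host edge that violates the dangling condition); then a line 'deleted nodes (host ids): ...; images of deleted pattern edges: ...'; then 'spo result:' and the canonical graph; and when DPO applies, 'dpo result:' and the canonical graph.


dpo_applies: yes
deleted nodes (host ids): 8; images of deleted pattern edges: (8,1,hold)
spo result:
nodes: 0:s, 1:s, 2:s, 3:q1, 5:q2, 7:q3, 9:dot, 10:dot, 11:dot, 12:dot, 13:dot, 14:dot
edges: (0,5,i); (1,3,i); (1,7,i); (3,0,o); (3,2,o); (5,1,o); (7,0,o); (7,2,o); (9,0,hold); (10,0,hold); (11,2,hold); (12,2,hold); (13,0,hold); (14,2,hold)
dpo result:
nodes: 0:s, 1:s, 2:s, 3:q1, 5:q2, 7:q3, 9:dot, 10:dot, 11:dot, 12:dot, 13:dot, 14:dot
edges: (0,5,i); (1,3,i); (1,7,i); (3,0,o); (3,2,o); (5,1,o); (7,0,o); (7,2,o); (9,0,hold); (10,0,hold); (11,2,hold); (12,2,hold); (13,0,hold); (14,2,hold)


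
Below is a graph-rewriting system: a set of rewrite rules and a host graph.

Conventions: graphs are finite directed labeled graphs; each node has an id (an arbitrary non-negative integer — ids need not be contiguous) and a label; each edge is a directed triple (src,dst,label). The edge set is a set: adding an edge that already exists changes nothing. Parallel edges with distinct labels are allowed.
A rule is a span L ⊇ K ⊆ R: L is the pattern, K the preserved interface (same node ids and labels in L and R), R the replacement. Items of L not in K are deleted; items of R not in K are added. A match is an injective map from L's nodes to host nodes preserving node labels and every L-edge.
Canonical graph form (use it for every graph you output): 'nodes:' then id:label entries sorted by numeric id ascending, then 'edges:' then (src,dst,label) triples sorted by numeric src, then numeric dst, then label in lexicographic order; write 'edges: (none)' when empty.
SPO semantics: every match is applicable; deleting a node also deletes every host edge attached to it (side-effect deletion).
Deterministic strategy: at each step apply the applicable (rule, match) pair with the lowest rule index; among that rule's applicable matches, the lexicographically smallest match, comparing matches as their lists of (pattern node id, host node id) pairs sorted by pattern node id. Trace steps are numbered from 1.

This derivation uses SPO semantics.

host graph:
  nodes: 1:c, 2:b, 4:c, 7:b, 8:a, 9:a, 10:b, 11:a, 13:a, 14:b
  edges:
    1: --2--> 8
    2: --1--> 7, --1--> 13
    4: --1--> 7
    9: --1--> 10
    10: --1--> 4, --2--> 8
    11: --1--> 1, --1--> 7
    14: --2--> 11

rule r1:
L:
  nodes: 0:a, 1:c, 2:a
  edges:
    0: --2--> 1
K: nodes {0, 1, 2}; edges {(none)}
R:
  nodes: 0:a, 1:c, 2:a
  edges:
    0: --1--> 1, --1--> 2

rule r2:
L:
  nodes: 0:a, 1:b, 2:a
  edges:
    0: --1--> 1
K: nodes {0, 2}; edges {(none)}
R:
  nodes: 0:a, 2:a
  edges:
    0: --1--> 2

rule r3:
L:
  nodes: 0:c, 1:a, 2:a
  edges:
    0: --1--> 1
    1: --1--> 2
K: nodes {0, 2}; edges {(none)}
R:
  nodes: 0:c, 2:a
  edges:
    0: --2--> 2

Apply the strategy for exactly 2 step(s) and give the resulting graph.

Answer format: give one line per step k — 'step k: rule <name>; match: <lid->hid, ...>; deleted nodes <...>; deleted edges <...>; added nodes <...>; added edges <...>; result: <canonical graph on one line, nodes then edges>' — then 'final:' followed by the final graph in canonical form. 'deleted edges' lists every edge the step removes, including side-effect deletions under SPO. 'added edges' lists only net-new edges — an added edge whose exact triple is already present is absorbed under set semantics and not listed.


step 1: rule r2; match: 0->9, 1->10, 2->8; deleted nodes 10; deleted edges (9,10,1); (10,4,1); (10,8,2); added nodes (none); added edges (9,8,1); result: nodes: 1:c, 2:b, 4:c, 7:b, 8:a, 9:a, 11:a, 13:a, 14:b edges: (1,8,2); (2,7,1); (2,13,1); (4,7,1); (9,8,1); (11,1,1); (11,7,1); (14,11,2)
step 2: rule r2; match: 0->11, 1->7, 2->8; deleted nodes 7; deleted edges (2,7,1); (4,7,1); (11,7,1); added nodes (none); added edges (11,8,1); result: nodes: 1:c, 2:b, 4:c, 8:a, 9:a, 11:a, 13:a, 14:b edges: (1,8,2); (2,13,1); (9,8,1); (11,1,1); (11,8,1); (14,11,2)
final:
nodes: 1:c, 2:b, 4:c, 8:a, 9:a, 11:a, 13:a, 14:b
edges: (1,8,2); (2,13,1); (9,8,1); (11,1,1); (11,8,1); (14,11,2)


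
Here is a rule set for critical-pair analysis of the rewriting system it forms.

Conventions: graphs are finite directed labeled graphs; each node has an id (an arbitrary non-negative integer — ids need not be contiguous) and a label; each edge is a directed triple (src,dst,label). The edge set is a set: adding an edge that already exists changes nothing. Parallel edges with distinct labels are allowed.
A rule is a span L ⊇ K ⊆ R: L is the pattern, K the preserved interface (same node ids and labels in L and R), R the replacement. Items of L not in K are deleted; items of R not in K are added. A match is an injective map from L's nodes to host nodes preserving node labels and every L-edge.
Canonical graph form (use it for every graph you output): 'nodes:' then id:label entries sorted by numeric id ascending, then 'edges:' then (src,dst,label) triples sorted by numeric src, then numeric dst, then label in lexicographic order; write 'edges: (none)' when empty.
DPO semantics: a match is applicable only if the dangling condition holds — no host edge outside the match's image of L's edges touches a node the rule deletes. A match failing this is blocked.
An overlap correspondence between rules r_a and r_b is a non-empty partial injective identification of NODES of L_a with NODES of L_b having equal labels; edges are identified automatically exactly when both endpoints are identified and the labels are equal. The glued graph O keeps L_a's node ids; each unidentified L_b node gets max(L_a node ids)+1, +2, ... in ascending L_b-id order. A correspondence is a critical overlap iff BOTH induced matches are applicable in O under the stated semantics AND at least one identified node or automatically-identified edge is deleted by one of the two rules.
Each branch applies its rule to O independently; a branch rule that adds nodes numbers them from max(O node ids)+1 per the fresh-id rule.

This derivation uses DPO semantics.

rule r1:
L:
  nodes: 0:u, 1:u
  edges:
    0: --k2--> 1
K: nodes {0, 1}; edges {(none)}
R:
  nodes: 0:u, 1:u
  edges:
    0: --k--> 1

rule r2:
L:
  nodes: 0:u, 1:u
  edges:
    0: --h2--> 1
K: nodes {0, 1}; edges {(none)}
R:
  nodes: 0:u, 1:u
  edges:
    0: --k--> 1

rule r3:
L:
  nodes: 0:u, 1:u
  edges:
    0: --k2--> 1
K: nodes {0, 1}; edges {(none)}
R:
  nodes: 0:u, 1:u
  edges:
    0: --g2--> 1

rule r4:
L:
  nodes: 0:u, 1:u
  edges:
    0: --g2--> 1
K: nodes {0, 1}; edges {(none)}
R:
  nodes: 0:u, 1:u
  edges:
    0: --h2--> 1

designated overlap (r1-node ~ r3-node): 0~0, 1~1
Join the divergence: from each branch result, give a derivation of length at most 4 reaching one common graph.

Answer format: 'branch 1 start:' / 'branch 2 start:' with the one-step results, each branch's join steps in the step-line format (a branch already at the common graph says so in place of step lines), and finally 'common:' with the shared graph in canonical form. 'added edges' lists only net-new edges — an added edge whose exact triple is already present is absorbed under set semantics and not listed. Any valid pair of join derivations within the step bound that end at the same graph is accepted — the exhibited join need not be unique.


branch 1 start:
nodes: 0:u, 1:u
edges: (0,1,k)
branch 2 start:
nodes: 0:u, 1:u
edges: (0,1,g2)
branch 1: already at the common graph (0 steps)
branch 2 step 1: rule r4; match: 0->0, 1->1; deleted nodes (none); deleted edges (0,1,g2); added nodes (none); added edges (0,1,h2); result: nodes: 0:u, 1:u edges: (0,1,h2)
branch 2 step 2: rule r2; match: 0->0, 1->1; deleted nodes (none); deleted edges (0,1,h2); added nodes (none); added edges (0,1,k); result: nodes: 0:u, 1:u edges: (0,1,k)
common:
nodes: 0:u, 1:u
edges: (0,1,k)
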